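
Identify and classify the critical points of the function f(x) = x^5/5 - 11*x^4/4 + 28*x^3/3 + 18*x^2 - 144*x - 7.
f'(x) = x^4 - 11*x^3 + 28*x^2 + 36*x - 144

Solve f'(x) = 0:
  Factor: x^4 - 11*x^3 + 28*x^2 + 36*x - 144 = (x - 6)*(x - 4)*(x - 3)*(x + 2) = 0.
  ⇒ x = -2, 3, 4, 6

f''(x) = 4*x^3 - 33*x^2 + 56*x + 36
Second-derivative test at each critical point:
  f''(-2) = -240 < 0 → local maximum
  f''(3) = 15 > 0 → local minimum
  f''(4) = -12 < 0 → local maximum
  f''(6) = 48 > 0 → local minimum

Critical points: x = -2 (local maximum); x = 3 (local minimum); x = 4 (local maximum); x = 6 (local minimum)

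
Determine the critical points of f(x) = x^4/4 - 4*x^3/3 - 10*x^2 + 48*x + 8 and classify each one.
f'(x) = x^3 - 4*x^2 - 20*x + 48

Solve f'(x) = 0:
  Factor: x^3 - 4*x^2 - 20*x + 48 = (x - 6)*(x - 2)*(x + 4) = 0.
  ⇒ x = -4, 2, 6

f''(x) = 3*x^2 - 8*x - 20
Second-derivative test at each critical point:
  f''(-4) = 60 > 0 → local minimum
  f''(2) = -24 < 0 → local maximum
  f''(6) = 40 > 0 → local minimum

Critical points: x = -4 (local minimum); x = 2 (local maximum); x = 6 (local minimum)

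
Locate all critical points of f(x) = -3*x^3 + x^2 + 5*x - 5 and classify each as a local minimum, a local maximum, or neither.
f'(x) = -9*x^2 + 2*x + 5

Solve f'(x) = 0:
  9*x^2 - 2*x - 5 = 0 has no rational roots; quadratic formula: x = (2 ± √184)/18.
  ⇒ x = 1/9 - sqrt(46)/9 ≈ -0.6425, 1/9 + sqrt(46)/9 ≈ 0.8647

f''(x) = 2 - 18*x
Second-derivative test at each critical point:
  f''(-0.6425) = 13.5647 > 0 → local minimum
  f''(0.8647) = -13.5647 < 0 → local maximum

Critical points: x = 1/9 - sqrt(46)/9 ≈ -0.6425 (local minimum); x = 1/9 + sqrt(46)/9 ≈ 0.8647 (local maximum)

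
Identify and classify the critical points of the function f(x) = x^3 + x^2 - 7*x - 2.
f'(x) = 3*x^2 + 2*x - 7

Solve f'(x) = 0:
  3*x^2 + 2*x - 7 = 0 has no rational roots; quadratic formula: x = (-2 ± √88)/6.
  ⇒ x = -sqrt(22)/3 - 1/3 ≈ -1.8968, -1/3 + sqrt(22)/3 ≈ 1.2301

f''(x) = 6*x + 2
Second-derivative test at each critical point:
  f''(-1.8968) = -9.3808 < 0 → local maximum
  f''(1.2301) = 9.3808 > 0 → local minimum

Critical points: x = -sqrt(22)/3 - 1/3 ≈ -1.8968 (local maximum); x = -1/3 + sqrt(22)/3 ≈ 1.2301 (local minimum)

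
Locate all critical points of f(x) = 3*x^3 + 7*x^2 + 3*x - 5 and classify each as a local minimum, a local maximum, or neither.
f'(x) = 9*x^2 + 14*x + 3

Solve f'(x) = 0:
  9*x^2 + 14*x + 3 = 0 has no rational roots; quadratic formula: x = (-14 ± √88)/18.
  ⇒ x = -7/9 - sqrt(22)/9 ≈ -1.2989, -7/9 + sqrt(22)/9 ≈ -0.2566

f''(x) = 18*x + 14
Second-derivative test at each critical point:
  f''(-1.2989) = -9.3808 < 0 → local maximum
  f''(-0.2566) = 9.3808 > 0 → local minimum

Critical points: x = -7/9 - sqrt(22)/9 ≈ -1.2989 (local maximum); x = -7/9 + sqrt(22)/9 ≈ -0.2566 (local minimum)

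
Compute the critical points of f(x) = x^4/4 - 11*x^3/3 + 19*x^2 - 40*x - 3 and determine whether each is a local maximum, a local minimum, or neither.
f'(x) = x^3 - 11*x^2 + 38*x - 40

Solve f'(x) = 0:
  Factor: x^3 - 11*x^2 + 38*x - 40 = (x - 5)*(x - 4)*(x - 2) = 0.
  ⇒ x = 2, 4, 5

f''(x) = 3*x^2 - 22*x + 38
Second-derivative test at each critical point:
  f''(2) = 6 > 0 → local minimum
  f''(4) = -2 < 0 → local maximum
  f''(5) = 3 > 0 → local minimum

Critical points: x = 2 (local minimum); x = 4 (local maximum); x = 5 (local minimum)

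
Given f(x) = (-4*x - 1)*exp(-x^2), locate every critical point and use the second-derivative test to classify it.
f'(x) = 2*(x*(4*x + 1) - 2)*exp(-x^2)

Solve f'(x) = 0:
  f'(x) = (8*x^2 + 2*x - 4)·exp(-x^2) and exp(-x^2) > 0 for every x, so f'(x) = 0 ⇔ 8*x^2 + 2*x - 4 = 0.
  Factor: 8*x^2 + 2*x - 4 = 2*(4*x^2 + x - 2); 4*x^2 + x - 2 = 0 has no rational roots; quadratic formula: x = (-1 ± √33)/8.
  ⇒ x = -sqrt(33)/8 - 1/8 ≈ -0.8431, -1/8 + sqrt(33)/8 ≈ 0.5931

f''(x) = 2*(-8*x^3 - 2*x^2 + 12*x + 1)*exp(-x^2)
Second-derivative test at each critical point:
  f''(-0.8431) = -5.6442 < 0 → local maximum
  f''(0.5931) = 8.0822 > 0 → local minimum

Critical points: x = -sqrt(33)/8 - 1/8 ≈ -0.8431 (local maximum); x = -1/8 + sqrt(33)/8 ≈ 0.5931 (local minimum)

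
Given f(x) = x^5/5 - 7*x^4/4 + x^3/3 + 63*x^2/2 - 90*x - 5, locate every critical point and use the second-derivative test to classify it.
f'(x) = x^4 - 7*x^3 + x^2 + 63*x - 90

Solve f'(x) = 0:
  Factor: x^4 - 7*x^3 + x^2 + 63*x - 90 = (x - 5)*(x - 3)*(x - 2)*(x + 3) = 0.
  ⇒ x = -3, 2, 3, 5

f''(x) = 4*x^3 - 21*x^2 + 2*x + 63
Second-derivative test at each critical point:
  f''(-3) = -240 < 0 → local maximum
  f''(2) = 15 > 0 → local minimum
  f''(3) = -12 < 0 → local maximum
  f''(5) = 48 > 0 → local minimum

Critical points: x = -3 (local maximum); x = 2 (local minimum); x = 3 (local maximum); x = 5 (local minimum)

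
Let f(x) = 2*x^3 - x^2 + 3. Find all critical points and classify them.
f'(x) = 2*x*(3*x - 1)

Solve f'(x) = 0:
  Factor: 6*x^2 - 2*x = 2*x*(3*x - 1) = 0.
  ⇒ x = 0, 1/3

f''(x) = 12*x - 2
Second-derivative test at each critical point:
  f''(0) = -2 < 0 → local maximum
  f''(1/3) = 2 > 0 → local minimum

Critical points: x = 0 (local maximum); x = 1/3 (local minimum)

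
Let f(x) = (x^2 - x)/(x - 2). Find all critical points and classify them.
f'(x) = (x^2 - 4*x + 2)/(x^2 - 4*x + 4)

Solve f'(x) = 0:
  f'(x) = (x^2 - 4*x + 2)/(x - 2)^2; the denominator is positive wherever f is defined, so f'(x) = 0 ⇔ x^2 - 4*x + 2 = 0.
  x^2 - 4*x + 2 = 0 has no rational roots; quadratic formula: x = (4 ± √8)/2.
  ⇒ x = 2 - sqrt(2) ≈ 0.5858, sqrt(2) + 2 ≈ 3.4142

f''(x) = 4/(x^3 - 6*x^2 + 12*x - 8)
Second-derivative test at each critical point:
  f''(0.5858) = -1.4142 < 0 → local maximum
  f''(3.4142) = 1.4142 > 0 → local minimum

Critical points: x = 2 - sqrt(2) ≈ 0.5858 (local maximum); x = sqrt(2) + 2 ≈ 3.4142 (local minimum)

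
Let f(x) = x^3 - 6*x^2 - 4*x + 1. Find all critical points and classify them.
f'(x) = 3*x^2 - 12*x - 4

Solve f'(x) = 0:
  3*x^2 - 12*x - 4 = 0 has no rational roots; quadratic formula: x = (12 ± √192)/6.
  ⇒ x = 2 - 4*sqrt(3)/3 ≈ -0.3094, 2 + 4*sqrt(3)/3 ≈ 4.3094

f''(x) = 6*x - 12
Second-derivative test at each critical point:
  f''(-0.3094) = -13.8564 < 0 → local maximum
  f''(4.3094) = 13.8564 > 0 → local minimum

Critical points: x = 2 - 4*sqrt(3)/3 ≈ -0.3094 (local maximum); x = 2 + 4*sqrt(3)/3 ≈ 4.3094 (local minimum)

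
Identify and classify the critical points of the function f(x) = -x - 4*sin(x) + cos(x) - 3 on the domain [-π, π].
f'(x) = -sin(x) - 4*cos(x) - 1

Solve f'(x) = 0 on [-π, π]:
  f'(x) = 0 ⇔ -sin(x) - 4*cos(x) = 1. Write the left side as R·cos(x + φ) with R = √((-4)² + 1²) = sqrt(17), cos φ = -4*sqrt(17)/17, sin φ = sqrt(17)/17; then cos(x + φ) = sqrt(17)/17. Solve for x and keep the solutions lying in [-π, π].
  ⇒ x = -pi/2 ≈ -1.5708, pi - atan(15/8) ≈ 2.0608

f''(x) = 4*sin(x) - cos(x)
Second-derivative test at each critical point:
  f''(-1.5708) = -4 < 0 → local maximum
  f''(2.0608) = 4 > 0 → local minimum

Critical points: x = -pi/2 ≈ -1.5708 (local maximum); x = pi - atan(15/8) ≈ 2.0608 (local minimum)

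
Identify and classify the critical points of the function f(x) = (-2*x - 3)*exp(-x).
f'(x) = (2*x + 1)*exp(-x)

Solve f'(x) = 0:
  f'(x) = (2*x + 1)·exp(-x) and exp(-x) > 0 for every x, so f'(x) = 0 ⇔ 2*x + 1 = 0.
  2*x + 1 = 0.
  ⇒ x = -1/2

f''(x) = (1 - 2*x)*exp(-x)
Second-derivative test at each critical point:
  f''(-1/2) = 3.2974 > 0 → local minimum

Critical points: x = -1/2 (local minimum)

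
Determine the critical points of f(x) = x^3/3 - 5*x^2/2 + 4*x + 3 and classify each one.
f'(x) = x^2 - 5*x + 4

Solve f'(x) = 0:
  Factor: x^2 - 5*x + 4 = (x - 4)*(x - 1) = 0.
  ⇒ x = 1, 4

f''(x) = 2*x - 5
Second-derivative test at each critical point:
  f''(1) = -3 < 0 → local maximum
  f''(4) = 3 > 0 → local minimum

Critical points: x = 1 (local maximum); x = 4 (local minimum)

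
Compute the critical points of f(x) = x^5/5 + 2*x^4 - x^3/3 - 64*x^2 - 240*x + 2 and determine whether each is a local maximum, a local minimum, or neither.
f'(x) = x^4 + 8*x^3 - x^2 - 128*x - 240

Solve f'(x) = 0:
  Factor: x^4 + 8*x^3 - x^2 - 128*x - 240 = (x - 4)*(x + 3)*(x + 4)*(x + 5) = 0.
  ⇒ x = -5, -4, -3, 4

f''(x) = 4*x^3 + 24*x^2 - 2*x - 128
Second-derivative test at each critical point:
  f''(-5) = -18 < 0 → local maximum
  f''(-4) = 8 > 0 → local minimum
  f''(-3) = -14 < 0 → local maximum
  f''(4) = 504 > 0 → local minimum

Critical points: x = -5 (local maximum); x = -4 (local minimum); x = -3 (local maximum); x = 4 (local minimum)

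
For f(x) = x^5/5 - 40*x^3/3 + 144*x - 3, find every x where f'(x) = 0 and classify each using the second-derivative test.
f'(x) = x^4 - 40*x^2 + 144

Solve f'(x) = 0:
  Factor: x^4 - 40*x^2 + 144 = (x - 6)*(x - 2)*(x + 2)*(x + 6) = 0.
  ⇒ x = -6, -2, 2, 6

f''(x) = 4*x*(x^2 - 20)
Second-derivative test at each critical point:
  f''(-6) = -384 < 0 → local maximum
  f''(-2) = 128 > 0 → local minimum
  f''(2) = -128 < 0 → local maximum
  f''(6) = 384 > 0 → local minimum

Critical points: x = -6 (local maximum); x = -2 (local minimum); x = 2 (local maximum); x = 6 (local minimum)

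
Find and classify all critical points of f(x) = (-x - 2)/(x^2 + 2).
f'(x) = (-x^2 + 2*x*(x + 2) - 2)/(x^2 + 2)^2

Solve f'(x) = 0:
  f'(x) = (x^2 + 4*x - 2)/(x^2 + 2)^2; the denominator is positive wherever f is defined, so f'(x) = 0 ⇔ x^2 + 4*x - 2 = 0.
  x^2 + 4*x - 2 = 0 has no rational roots; quadratic formula: x = (-4 ± √24)/2.
  ⇒ x = -sqrt(6) - 2 ≈ -4.4495, -2 + sqrt(6) ≈ 0.4495

f''(x) = 2*(-4*x^2*(x + 2) + (3*x + 2)*(x^2 + 2))/(x^2 + 2)^3
Second-derivative test at each critical point:
  f''(-4.4495) = -0.0103 < 0 → local maximum
  f''(0.4495) = 1.0103 > 0 → local minimum

Critical points: x = -sqrt(6) - 2 ≈ -4.4495 (local maximum); x = -2 + sqrt(6) ≈ 0.4495 (local minimum)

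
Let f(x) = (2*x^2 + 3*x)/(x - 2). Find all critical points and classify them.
f'(x) = 2*(x^2 - 4*x - 3)/(x^2 - 4*x + 4)

Solve f'(x) = 0:
  f'(x) = 2*(x^2 - 4*x - 3)/(x - 2)^2; the denominator is positive wherever f is defined, so f'(x) = 0 ⇔ 2*x^2 - 8*x - 6 = 0.
  Factor: 2*x^2 - 8*x - 6 = 2*(x^2 - 4*x - 3); x^2 - 4*x - 3 = 0 has no rational roots; quadratic formula: x = (4 ± √28)/2.
  ⇒ x = 2 - sqrt(7) ≈ -0.6458, 2 + sqrt(7) ≈ 4.6458

f''(x) = 28/(x^3 - 6*x^2 + 12*x - 8)
Second-derivative test at each critical point:
  f''(-0.6458) = -1.5119 < 0 → local maximum
  f''(4.6458) = 1.5119 > 0 → local minimum

Critical points: x = 2 - sqrt(7) ≈ -0.6458 (local maximum); x = 2 + sqrt(7) ≈ 4.6458 (local minimum)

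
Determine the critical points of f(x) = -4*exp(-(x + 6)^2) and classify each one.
f'(x) = 8*(x + 6)*exp(-(x + 6)^2)

Solve f'(x) = 0:
  f'(x) = (8*x + 48)·exp(-(x + 6)^2) and exp(-(x + 6)^2) > 0 for every x, so f'(x) = 0 ⇔ 8*x + 48 = 0.
  Factor: 8*x + 48 = 8*(x + 6) = 0.
  ⇒ x = -6

f''(x) = 8*(1 - 2*(x + 6)^2)*exp(-(x + 6)^2)
Second-derivative test at each critical point:
  f''(-6) = 8 > 0 → local minimum

Critical points: x = -6 (local minimum)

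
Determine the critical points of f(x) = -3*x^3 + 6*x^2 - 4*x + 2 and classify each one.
f'(x) = -9*x^2 + 12*x - 4

Solve f'(x) = 0:
  Factor: -9*x^2 + 12*x - 4 = -(3*x - 2)^2 = 0.
  ⇒ x = 2/3

f''(x) = 12 - 18*x
Second-derivative test at each critical point:
  f''(2/3) = 0, so the second-derivative test is inconclusive; use the first-derivative test: f'(5/12) = -0.5625, f'(11/12) = -0.5625 — f' is negative on both sides (no sign change) → neither a local maximum nor a local minimum

Critical points: x = 2/3 (neither)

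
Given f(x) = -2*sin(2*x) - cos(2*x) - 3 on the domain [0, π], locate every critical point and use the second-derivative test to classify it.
f'(x) = 2*sin(2*x) - 4*cos(2*x)

Solve f'(x) = 0 on [0, π]:
  f'(x) = 0 ⇔ -2*cos(2*x) = -sin(2*x) ⇔ tan(2*x) = 2, i.e. 2*x = arctan(2) + nπ; keep the solutions lying in [0, π].
  ⇒ x = atan(2)/2 ≈ 0.5536, atan(2)/2 + pi/2 ≈ 2.1244

f''(x) = 8*sin(2*x) + 4*cos(2*x)
Second-derivative test at each critical point:
  f''(0.5536) = 8.9443 > 0 → local minimum
  f''(2.1244) = -8.9443 < 0 → local maximum

Critical points: x = atan(2)/2 ≈ 0.5536 (local minimum); x = atan(2)/2 + pi/2 ≈ 2.1244 (local maximum)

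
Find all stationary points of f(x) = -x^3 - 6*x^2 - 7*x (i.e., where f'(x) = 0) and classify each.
f'(x) = -3*x^2 - 12*x - 7

Solve f'(x) = 0:
  3*x^2 + 12*x + 7 = 0 has no rational roots; quadratic formula: x = (-12 ± √60)/6.
  ⇒ x = -2 - sqrt(15)/3 ≈ -3.2910, -2 + sqrt(15)/3 ≈ -0.7090

f''(x) = -6*x - 12
Second-derivative test at each critical point:
  f''(-3.2910) = 7.7460 > 0 → local minimum
  f''(-0.7090) = -7.7460 < 0 → local maximum

Critical points: x = -2 - sqrt(15)/3 ≈ -3.2910 (local minimum); x = -2 + sqrt(15)/3 ≈ -0.7090 (local maximum)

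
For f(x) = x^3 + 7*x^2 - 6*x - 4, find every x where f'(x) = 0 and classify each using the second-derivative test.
f'(x) = 3*x^2 + 14*x - 6

Solve f'(x) = 0:
  3*x^2 + 14*x - 6 = 0 has no rational roots; quadratic formula: x = (-14 ± √268)/6.
  ⇒ x = -sqrt(67)/3 - 7/3 ≈ -5.0618, -7/3 + sqrt(67)/3 ≈ 0.3951

f''(x) = 6*x + 14
Second-derivative test at each critical point:
  f''(-5.0618) = -16.3707 < 0 → local maximum
  f''(0.3951) = 16.3707 > 0 → local minimum

Critical points: x = -sqrt(67)/3 - 7/3 ≈ -5.0618 (local maximum); x = -7/3 + sqrt(67)/3 ≈ 0.3951 (local minimum)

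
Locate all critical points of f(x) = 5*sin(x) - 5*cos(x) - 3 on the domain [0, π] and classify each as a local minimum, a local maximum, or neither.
f'(x) = 5*sqrt(2)*sin(x + pi/4)

Solve f'(x) = 0 on [0, π]:
  f'(x) = 0 ⇔ 5*cos(x) = -5*sin(x) ⇔ tan(x) = -1, i.e. x = arctan(-1) + nπ; keep the solutions lying in [0, π].
  ⇒ x = 3*pi/4 ≈ 2.3562

f''(x) = 5*sqrt(2)*cos(x + pi/4)
Second-derivative test at each critical point:
  f''(2.3562) = -7.0711 < 0 → local maximum

Critical points: x = 3*pi/4 ≈ 2.3562 (local maximum)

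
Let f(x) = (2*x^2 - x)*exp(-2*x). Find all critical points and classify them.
f'(x) = (-4*x^2 + 6*x - 1)*exp(-2*x)

Solve f'(x) = 0:
  f'(x) = (-4*x^2 + 6*x - 1)·exp(-2*x) and exp(-2*x) > 0 for every x, so f'(x) = 0 ⇔ -4*x^2 + 6*x - 1 = 0.
  4*x^2 - 6*x + 1 = 0 has no rational roots; quadratic formula: x = (6 ± √20)/8.
  ⇒ x = 3/4 - sqrt(5)/4 ≈ 0.1910, sqrt(5)/4 + 3/4 ≈ 1.3090

f''(x) = 4*(2*x^2 - 5*x + 2)*exp(-2*x)
Second-derivative test at each critical point:
  f''(0.1910) = 3.0523 > 0 → local minimum
  f''(1.3090) = -0.3262 < 0 → local maximum

Critical points: x = 3/4 - sqrt(5)/4 ≈ 0.1910 (local minimum); x = sqrt(5)/4 + 3/4 ≈ 1.3090 (local maximum)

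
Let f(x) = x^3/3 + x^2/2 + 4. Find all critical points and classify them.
f'(x) = x*(x + 1)

Solve f'(x) = 0:
  Factor: x^2 + x = x*(x + 1) = 0.
  ⇒ x = -1, 0

f''(x) = 2*x + 1
Second-derivative test at each critical point:
  f''(-1) = -1 < 0 → local maximum
  f''(0) = 1 > 0 → local minimum

Critical points: x = -1 (local maximum); x = 0 (local minimum)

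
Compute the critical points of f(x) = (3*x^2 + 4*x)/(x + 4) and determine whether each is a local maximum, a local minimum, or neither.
f'(x) = (3*x^2 + 24*x + 16)/(x^2 + 8*x + 16)

Solve f'(x) = 0:
  f'(x) = (3*x^2 + 24*x + 16)/(x + 4)^2; the denominator is positive wherever f is defined, so f'(x) = 0 ⇔ 3*x^2 + 24*x + 16 = 0.
  3*x^2 + 24*x + 16 = 0 has no rational roots; quadratic formula: x = (-24 ± √384)/6.
  ⇒ x = -4 - 4*sqrt(6)/3 ≈ -7.2660, -4 + 4*sqrt(6)/3 ≈ -0.7340

f''(x) = 64/(x^3 + 12*x^2 + 48*x + 64)
Second-derivative test at each critical point:
  f''(-7.2660) = -1.8371 < 0 → local maximum
  f''(-0.7340) = 1.8371 > 0 → local minimum

Critical points: x = -4 - 4*sqrt(6)/3 ≈ -7.2660 (local maximum); x = -4 + 4*sqrt(6)/3 ≈ -0.7340 (local minimum)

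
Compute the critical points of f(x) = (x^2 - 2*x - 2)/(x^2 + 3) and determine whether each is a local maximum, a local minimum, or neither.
f'(x) = 2*(x^2 + 5*x - 3)/(x^4 + 6*x^2 + 9)

Solve f'(x) = 0:
  f'(x) = 2*(x^2 + 5*x - 3)/(x^2 + 3)^2; the denominator is positive wherever f is defined, so f'(x) = 0 ⇔ 2*x^2 + 10*x - 6 = 0.
  Factor: 2*x^2 + 10*x - 6 = 2*(x^2 + 5*x - 3); x^2 + 5*x - 3 = 0 has no rational roots; quadratic formula: x = (-5 ± √37)/2.
  ⇒ x = -sqrt(37)/2 - 5/2 ≈ -5.5414, -5/2 + sqrt(37)/2 ≈ 0.5414

f''(x) = 2*(-2*x^3 - 15*x^2 + 18*x + 15)/(x^6 + 9*x^4 + 27*x^2 + 27)
Second-derivative test at each critical point:
  f''(-5.5414) = -0.0107 < 0 → local maximum
  f''(0.5414) = 1.1218 > 0 → local minimum

Critical points: x = -sqrt(37)/2 - 5/2 ≈ -5.5414 (local maximum); x = -5/2 + sqrt(37)/2 ≈ 0.5414 (local minimum)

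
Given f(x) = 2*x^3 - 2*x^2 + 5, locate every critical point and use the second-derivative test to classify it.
f'(x) = 2*x*(3*x - 2)

Solve f'(x) = 0:
  Factor: 6*x^2 - 4*x = 2*x*(3*x - 2) = 0.
  ⇒ x = 0, 2/3

f''(x) = 12*x - 4
Second-derivative test at each critical point:
  f''(0) = -4 < 0 → local maximum
  f''(2/3) = 4 > 0 → local minimum

Critical points: x = 0 (local maximum); x = 2/3 (local minimum)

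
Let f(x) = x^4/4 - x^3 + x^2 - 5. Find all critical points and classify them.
f'(x) = x*(x^2 - 3*x + 2)

Solve f'(x) = 0:
  Factor: x^3 - 3*x^2 + 2*x = x*(x - 2)*(x - 1) = 0.
  ⇒ x = 0, 1, 2

f''(x) = 3*x^2 - 6*x + 2
Second-derivative test at each critical point:
  f''(0) = 2 > 0 → local minimum
  f''(1) = -1 < 0 → local maximum
  f''(2) = 2 > 0 → local minimum

Critical points: x = 0 (local minimum); x = 1 (local maximum); x = 2 (local minimum)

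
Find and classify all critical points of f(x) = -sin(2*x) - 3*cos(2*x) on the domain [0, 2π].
f'(x) = 6*sin(2*x) - 2*cos(2*x)

Solve f'(x) = 0 on [0, 2π]:
  f'(x) = 0 ⇔ -cos(2*x) = -3*sin(2*x) ⇔ tan(2*x) = 1/3, i.e. 2*x = arctan(1/3) + nπ; keep the solutions lying in [0, 2π].
  ⇒ x = atan(1/3)/2 ≈ 0.1609, atan(1/3)/2 + pi/2 ≈ 1.7317, atan(1/3)/2 + pi ≈ 3.3025, atan(1/3)/2 + 3*pi/2 ≈ 4.8733

f''(x) = 4*sin(2*x) + 12*cos(2*x)
Second-derivative test at each critical point:
  f''(0.1609) = 12.6491 > 0 → local minimum
  f''(1.7317) = -12.6491 < 0 → local maximum
  f''(3.3025) = 12.6491 > 0 → local minimum
  f''(4.8733) = -12.6491 < 0 → local maximum

Critical points: x = atan(1/3)/2 ≈ 0.1609 (local minimum); x = atan(1/3)/2 + pi/2 ≈ 1.7317 (local maximum); x = atan(1/3)/2 + pi ≈ 3.3025 (local minimum); x = atan(1/3)/2 + 3*pi/2 ≈ 4.8733 (local maximum)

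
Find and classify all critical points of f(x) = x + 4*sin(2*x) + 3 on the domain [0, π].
f'(x) = 8*cos(2*x) + 1

Solve f'(x) = 0 on [0, π]:
  f'(x) = 0 ⇔ cos(2*x) = -1/8, i.e. 2*x = ±arccos(-1/8) + 2nπ; keep the solutions lying in [0, π].
  ⇒ x = acos(-1/8)/2 ≈ 0.8481, pi - acos(-1/8)/2 ≈ 2.2935

f''(x) = -16*sin(2*x)
Second-derivative test at each critical point:
  f''(0.8481) = -15.8745 < 0 → local maximum
  f''(2.2935) = 15.8745 > 0 → local minimum

Critical points: x = acos(-1/8)/2 ≈ 0.8481 (local maximum); x = pi - acos(-1/8)/2 ≈ 2.2935 (local minimum)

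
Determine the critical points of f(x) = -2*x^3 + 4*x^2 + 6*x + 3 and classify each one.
f'(x) = -6*x^2 + 8*x + 6

Solve f'(x) = 0:
  Factor: -6*x^2 + 8*x + 6 = -2*(3*x^2 - 4*x - 3); 3*x^2 - 4*x - 3 = 0 has no rational roots; quadratic formula: x = (4 ± √52)/6.
  ⇒ x = 2/3 - sqrt(13)/3 ≈ -0.5352, 2/3 + sqrt(13)/3 ≈ 1.8685

f''(x) = 8 - 12*x
Second-derivative test at each critical point:
  f''(-0.5352) = 14.4222 > 0 → local minimum
  f''(1.8685) = -14.4222 < 0 → local maximum

Critical points: x = 2/3 - sqrt(13)/3 ≈ -0.5352 (local minimum); x = 2/3 + sqrt(13)/3 ≈ 1.8685 (local maximum)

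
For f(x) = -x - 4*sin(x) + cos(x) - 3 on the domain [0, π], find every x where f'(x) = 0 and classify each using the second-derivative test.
f'(x) = -sin(x) - 4*cos(x) - 1

Solve f'(x) = 0 on [0, π]:
  f'(x) = 0 ⇔ -sin(x) - 4*cos(x) = 1. Write the left side as R·cos(x + φ) with R = √((-4)² + 1²) = sqrt(17), cos φ = -4*sqrt(17)/17, sin φ = sqrt(17)/17; then cos(x + φ) = sqrt(17)/17. Solve for x and keep the solutions lying in [0, π].
  ⇒ x = pi - atan(15/8) ≈ 2.0608

f''(x) = 4*sin(x) - cos(x)
Second-derivative test at each critical point:
  f''(2.0608) = 4 > 0 → local minimum

Critical points: x = pi - atan(15/8) ≈ 2.0608 (local minimum)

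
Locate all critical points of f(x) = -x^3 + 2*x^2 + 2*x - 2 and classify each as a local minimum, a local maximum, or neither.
f'(x) = -3*x^2 + 4*x + 2

Solve f'(x) = 0:
  3*x^2 - 4*x - 2 = 0 has no rational roots; quadratic formula: x = (4 ± √40)/6.
  ⇒ x = 2/3 - sqrt(10)/3 ≈ -0.3874, 2/3 + sqrt(10)/3 ≈ 1.7208

f''(x) = 4 - 6*x
Second-derivative test at each critical point:
  f''(-0.3874) = 6.3246 > 0 → local minimum
  f''(1.7208) = -6.3246 < 0 → local maximum

Critical points: x = 2/3 - sqrt(10)/3 ≈ -0.3874 (local minimum); x = 2/3 + sqrt(10)/3 ≈ 1.7208 (local maximum)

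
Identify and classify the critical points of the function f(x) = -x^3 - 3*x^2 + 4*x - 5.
f'(x) = -3*x^2 - 6*x + 4

Solve f'(x) = 0:
  3*x^2 + 6*x - 4 = 0 has no rational roots; quadratic formula: x = (-6 ± √84)/6.
  ⇒ x = -sqrt(21)/3 - 1 ≈ -2.5275, -1 + sqrt(21)/3 ≈ 0.5275

f''(x) = -6*x - 6
Second-derivative test at each critical point:
  f''(-2.5275) = 9.1652 > 0 → local minimum
  f''(0.5275) = -9.1652 < 0 → local maximum

Critical points: x = -sqrt(21)/3 - 1 ≈ -2.5275 (local minimum); x = -1 + sqrt(21)/3 ≈ 0.5275 (local maximum)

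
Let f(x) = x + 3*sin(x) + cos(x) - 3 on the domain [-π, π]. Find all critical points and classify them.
f'(x) = -sin(x) + 3*cos(x) + 1

Solve f'(x) = 0 on [-π, π]:
  f'(x) = 0 ⇔ -sin(x) + 3*cos(x) = -1. Write the left side as R·cos(x + φ) with R = √(3² + 1²) = sqrt(10), cos φ = 3*sqrt(10)/10, sin φ = sqrt(10)/10; then cos(x + φ) = -sqrt(10)/10. Solve for x and keep the solutions lying in [-π, π].
  ⇒ x = -pi + atan(4/3) ≈ -2.2143, pi/2 ≈ 1.5708

f''(x) = -3*sin(x) - cos(x)
Second-derivative test at each critical point:
  f''(-2.2143) = 3 > 0 → local minimum
  f''(1.5708) = -3 < 0 → local maximum

Critical points: x = -pi + atan(4/3) ≈ -2.2143 (local minimum); x = pi/2 ≈ 1.5708 (local maximum)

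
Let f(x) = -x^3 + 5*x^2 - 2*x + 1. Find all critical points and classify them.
f'(x) = -3*x^2 + 10*x - 2

Solve f'(x) = 0:
  3*x^2 - 10*x + 2 = 0 has no rational roots; quadratic formula: x = (10 ± √76)/6.
  ⇒ x = 5/3 - sqrt(19)/3 ≈ 0.2137, sqrt(19)/3 + 5/3 ≈ 3.1196

f''(x) = 10 - 6*x
Second-derivative test at each critical point:
  f''(0.2137) = 8.7178 > 0 → local minimum
  f''(3.1196) = -8.7178 < 0 → local maximum

Critical points: x = 5/3 - sqrt(19)/3 ≈ 0.2137 (local minimum); x = sqrt(19)/3 + 5/3 ≈ 3.1196 (local maximum)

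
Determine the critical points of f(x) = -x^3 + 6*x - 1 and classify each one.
f'(x) = 6 - 3*x^2

Solve f'(x) = 0:
  Factor: 6 - 3*x^2 = -3*(x^2 - 2); x^2 - 2 = 0 has no rational roots; quadratic formula: x = (0 ± √8)/2.
  ⇒ x = -sqrt(2) ≈ -1.4142, sqrt(2) ≈ 1.4142

f''(x) = -6*x
Second-derivative test at each critical point:
  f''(-1.4142) = 8.4853 > 0 → local minimum
  f''(1.4142) = -8.4853 < 0 → local maximum

Critical points: x = -sqrt(2) ≈ -1.4142 (local minimum); x = sqrt(2) ≈ 1.4142 (local maximum)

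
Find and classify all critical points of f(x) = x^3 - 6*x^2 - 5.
f'(x) = 3*x*(x - 4)

Solve f'(x) = 0:
  Factor: 3*x^2 - 12*x = 3*x*(x - 4) = 0.
  ⇒ x = 0, 4

f''(x) = 6*x - 12
Second-derivative test at each critical point:
  f''(0) = -12 < 0 → local maximum
  f''(4) = 12 > 0 → local minimum

Critical points: x = 0 (local maximum); x = 4 (local minimum)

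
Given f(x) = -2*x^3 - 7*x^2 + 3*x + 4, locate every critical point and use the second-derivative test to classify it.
f'(x) = -6*x^2 - 14*x + 3

Solve f'(x) = 0:
  6*x^2 + 14*x - 3 = 0 has no rational roots; quadratic formula: x = (-14 ± √268)/12.
  ⇒ x = -sqrt(67)/6 - 7/6 ≈ -2.5309, -7/6 + sqrt(67)/6 ≈ 0.1976

f''(x) = -12*x - 14
Second-derivative test at each critical point:
  f''(-2.5309) = 16.3707 > 0 → local minimum
  f''(0.1976) = -16.3707 < 0 → local maximum

Critical points: x = -sqrt(67)/6 - 7/6 ≈ -2.5309 (local minimum); x = -7/6 + sqrt(67)/6 ≈ 0.1976 (local maximum)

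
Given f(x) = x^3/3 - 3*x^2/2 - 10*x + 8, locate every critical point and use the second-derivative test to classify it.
f'(x) = x^2 - 3*x - 10

Solve f'(x) = 0:
  Factor: x^2 - 3*x - 10 = (x - 5)*(x + 2) = 0.
  ⇒ x = -2, 5

f''(x) = 2*x - 3
Second-derivative test at each critical point:
  f''(-2) = -7 < 0 → local maximum
  f''(5) = 7 > 0 → local minimum

Critical points: x = -2 (local maximum); x = 5 (local minimum)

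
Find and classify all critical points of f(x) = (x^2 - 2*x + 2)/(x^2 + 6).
f'(x) = 2*(x^2 + 4*x - 6)/(x^4 + 12*x^2 + 36)

Solve f'(x) = 0:
  f'(x) = 2*(x^2 + 4*x - 6)/(x^2 + 6)^2; the denominator is positive wherever f is defined, so f'(x) = 0 ⇔ 2*x^2 + 8*x - 12 = 0.
  Factor: 2*x^2 + 8*x - 12 = 2*(x^2 + 4*x - 6); x^2 + 4*x - 6 = 0 has no rational roots; quadratic formula: x = (-4 ± √40)/2.
  ⇒ x = -sqrt(10) - 2 ≈ -5.1623, -2 + sqrt(10) ≈ 1.1623

f''(x) = 4*(-x^3 - 6*x^2 + 18*x + 12)/(x^6 + 18*x^4 + 108*x^2 + 216)
Second-derivative test at each critical point:
  f''(-5.1623) = -0.0119 < 0 → local maximum
  f''(1.1623) = 0.2341 > 0 → local minimum

Critical points: x = -sqrt(10) - 2 ≈ -5.1623 (local maximum); x = -2 + sqrt(10) ≈ 1.1623 (local minimum)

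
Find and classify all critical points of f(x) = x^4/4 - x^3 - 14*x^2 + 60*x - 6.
f'(x) = x^3 - 3*x^2 - 28*x + 60

Solve f'(x) = 0:
  Factor: x^3 - 3*x^2 - 28*x + 60 = (x - 6)*(x - 2)*(x + 5) = 0.
  ⇒ x = -5, 2, 6

f''(x) = 3*x^2 - 6*x - 28
Second-derivative test at each critical point:
  f''(-5) = 77 > 0 → local minimum
  f''(2) = -28 < 0 → local maximum
  f''(6) = 44 > 0 → local minimum

Critical points: x = -5 (local minimum); x = 2 (local maximum); x = 6 (local minimum)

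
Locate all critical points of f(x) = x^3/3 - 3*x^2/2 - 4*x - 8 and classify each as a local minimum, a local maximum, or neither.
f'(x) = x^2 - 3*x - 4

Solve f'(x) = 0:
  Factor: x^2 - 3*x - 4 = (x - 4)*(x + 1) = 0.
  ⇒ x = -1, 4

f''(x) = 2*x - 3
Second-derivative test at each critical point:
  f''(-1) = -5 < 0 → local maximum
  f''(4) = 5 > 0 → local minimum

Critical points: x = -1 (local maximum); x = 4 (local minimum)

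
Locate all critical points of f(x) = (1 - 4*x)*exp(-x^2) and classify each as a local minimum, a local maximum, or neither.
f'(x) = 2*(x*(4*x - 1) - 2)*exp(-x^2)

Solve f'(x) = 0:
  f'(x) = (8*x^2 - 2*x - 4)·exp(-x^2) and exp(-x^2) > 0 for every x, so f'(x) = 0 ⇔ 8*x^2 - 2*x - 4 = 0.
  Factor: 8*x^2 - 2*x - 4 = 2*(4*x^2 - x - 2); 4*x^2 - x - 2 = 0 has no rational roots; quadratic formula: x = (1 ± √33)/8.
  ⇒ x = 1/8 - sqrt(33)/8 ≈ -0.5931, 1/8 + sqrt(33)/8 ≈ 0.8431

f''(x) = 2*(2*x^2*(1 - 4*x) + 12*x - 1)*exp(-x^2)
Second-derivative test at each critical point:
  f''(-0.5931) = -8.0822 < 0 → local maximum
  f''(0.8431) = 5.6442 > 0 → local minimum

Critical points: x = 1/8 - sqrt(33)/8 ≈ -0.5931 (local maximum); x = 1/8 + sqrt(33)/8 ≈ 0.8431 (local minimum)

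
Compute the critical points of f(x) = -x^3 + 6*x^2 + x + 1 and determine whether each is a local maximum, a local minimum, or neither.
f'(x) = -3*x^2 + 12*x + 1

Solve f'(x) = 0:
  3*x^2 - 12*x - 1 = 0 has no rational roots; quadratic formula: x = (12 ± √156)/6.
  ⇒ x = 2 - sqrt(39)/3 ≈ -0.0817, 2 + sqrt(39)/3 ≈ 4.0817

f''(x) = 12 - 6*x
Second-derivative test at each critical point:
  f''(-0.0817) = 12.4900 > 0 → local minimum
  f''(4.0817) = -12.4900 < 0 → local maximum

Critical points: x = 2 - sqrt(39)/3 ≈ -0.0817 (local minimum); x = 2 + sqrt(39)/3 ≈ 4.0817 (local maximum)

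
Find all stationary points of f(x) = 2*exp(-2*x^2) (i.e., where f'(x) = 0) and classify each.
f'(x) = -8*x*exp(-2*x^2)

Solve f'(x) = 0:
  f'(x) = (-8*x)·exp(-2*x^2) and exp(-2*x^2) > 0 for every x, so f'(x) = 0 ⇔ -8*x = 0.
  -8*x = 0.
  ⇒ x = 0

f''(x) = 8*(4*x^2 - 1)*exp(-2*x^2)
Second-derivative test at each critical point:
  f''(0) = -8 < 0 → local maximum

Critical points: x = 0 (local maximum)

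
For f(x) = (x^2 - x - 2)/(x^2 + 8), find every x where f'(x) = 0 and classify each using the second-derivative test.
f'(x) = (x^2 + 20*x - 8)/(x^4 + 16*x^2 + 64)

Solve f'(x) = 0:
  f'(x) = (x^2 + 20*x - 8)/(x^2 + 8)^2; the denominator is positive wherever f is defined, so f'(x) = 0 ⇔ x^2 + 20*x - 8 = 0.
  x^2 + 20*x - 8 = 0 has no rational roots; quadratic formula: x = (-20 ± √432)/2.
  ⇒ x = -6*sqrt(3) - 10 ≈ -20.3923, -10 + 6*sqrt(3) ≈ 0.3923

f''(x) = 2*(-x^3 - 30*x^2 + 24*x + 80)/(x^6 + 24*x^4 + 192*x^2 + 512)
Second-derivative test at each critical point:
  f''(-20.3923) = -1.157e-04 < 0 → local maximum
  f''(0.3923) = 0.3126 > 0 → local minimum

Critical points: x = -6*sqrt(3) - 10 ≈ -20.3923 (local maximum); x = -10 + 6*sqrt(3) ≈ 0.3923 (local minimum)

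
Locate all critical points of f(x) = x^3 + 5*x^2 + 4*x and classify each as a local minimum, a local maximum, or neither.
f'(x) = 3*x^2 + 10*x + 4

Solve f'(x) = 0:
  3*x^2 + 10*x + 4 = 0 has no rational roots; quadratic formula: x = (-10 ± √52)/6.
  ⇒ x = -5/3 - sqrt(13)/3 ≈ -2.8685, -5/3 + sqrt(13)/3 ≈ -0.4648

f''(x) = 6*x + 10
Second-derivative test at each critical point:
  f''(-2.8685) = -7.2111 < 0 → local maximum
  f''(-0.4648) = 7.2111 > 0 → local minimum

Critical points: x = -5/3 - sqrt(13)/3 ≈ -2.8685 (local maximum); x = -5/3 + sqrt(13)/3 ≈ -0.4648 (local minimum)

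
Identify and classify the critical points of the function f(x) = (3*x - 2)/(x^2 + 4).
f'(x) = (-3*x^2 + 4*x + 12)/(x^4 + 8*x^2 + 16)

Solve f'(x) = 0:
  f'(x) = -(3*x^2 - 4*x - 12)/(x^2 + 4)^2; the denominator is positive wherever f is defined, so f'(x) = 0 ⇔ -3*x^2 + 4*x + 12 = 0.
  3*x^2 - 4*x - 12 = 0 has no rational roots; quadratic formula: x = (4 ± √160)/6.
  ⇒ x = 2/3 - 2*sqrt(10)/3 ≈ -1.4415, 2/3 + 2*sqrt(10)/3 ≈ 2.7749

f''(x) = 2*(4*x^2*(3*x - 2) + (2 - 9*x)*(x^2 + 4))/(x^2 + 4)^3
Second-derivative test at each critical point:
  f''(-1.4415) = 0.3424 > 0 → local minimum
  f''(2.7749) = -0.0924 < 0 → local maximum

Critical points: x = 2/3 - 2*sqrt(10)/3 ≈ -1.4415 (local minimum); x = 2/3 + 2*sqrt(10)/3 ≈ 2.7749 (local maximum)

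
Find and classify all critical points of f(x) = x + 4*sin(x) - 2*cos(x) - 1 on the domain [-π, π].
f'(x) = 2*sin(x) + 4*cos(x) + 1

Solve f'(x) = 0 on [-π, π]:
  f'(x) = 0 ⇔ 2*sin(x) + 4*cos(x) = -1. Write the left side as R·cos(x + φ) with R = √(4² + (-2)²) = 2*sqrt(5), cos φ = 2*sqrt(5)/5, sin φ = -sqrt(5)/5; then cos(x + φ) = -sqrt(5)/10. Solve for x and keep the solutions lying in [-π, π].
  ⇒ x = atan((-2*sqrt(19) - 1)/(-2 + sqrt(19))) ≈ -1.3327, atan((-1 + 2*sqrt(19))/(-sqrt(19) - 2)) + pi ≈ 2.2600

f''(x) = -4*sin(x) + 2*cos(x)
Second-derivative test at each critical point:
  f''(-1.3327) = 4.3589 > 0 → local minimum
  f''(2.2600) = -4.3589 < 0 → local maximum

Critical points: x = atan((-2*sqrt(19) - 1)/(-2 + sqrt(19))) ≈ -1.3327 (local minimum); x = atan((-1 + 2*sqrt(19))/(-sqrt(19) - 2)) + pi ≈ 2.2600 (local maximum)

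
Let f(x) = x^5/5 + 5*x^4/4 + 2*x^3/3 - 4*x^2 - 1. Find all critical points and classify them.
f'(x) = x*(x^3 + 5*x^2 + 2*x - 8)

Solve f'(x) = 0:
  Factor: x^4 + 5*x^3 + 2*x^2 - 8*x = x*(x - 1)*(x + 2)*(x + 4) = 0.
  ⇒ x = -4, -2, 0, 1

f''(x) = 4*x^3 + 15*x^2 + 4*x - 8
Second-derivative test at each critical point:
  f''(-4) = -40 < 0 → local maximum
  f''(-2) = 12 > 0 → local minimum
  f''(0) = -8 < 0 → local maximum
  f''(1) = 15 > 0 → local minimum

Critical points: x = -4 (local maximum); x = -2 (local minimum); x = 0 (local maximum); x = 1 (local minimum)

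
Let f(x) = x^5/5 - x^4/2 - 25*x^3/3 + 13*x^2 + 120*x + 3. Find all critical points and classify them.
f'(x) = x^4 - 2*x^3 - 25*x^2 + 26*x + 120

Solve f'(x) = 0:
  Factor: x^4 - 2*x^3 - 25*x^2 + 26*x + 120 = (x - 5)*(x - 3)*(x + 2)*(x + 4) = 0.
  ⇒ x = -4, -2, 3, 5

f''(x) = 4*x^3 - 6*x^2 - 50*x + 26
Second-derivative test at each critical point:
  f''(-4) = -126 < 0 → local maximum
  f''(-2) = 70 > 0 → local minimum
  f''(3) = -70 < 0 → local maximum
  f''(5) = 126 > 0 → local minimum

Critical points: x = -4 (local maximum); x = -2 (local minimum); x = 3 (local maximum); x = 5 (local minimum)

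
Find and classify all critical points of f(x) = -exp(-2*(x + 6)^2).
f'(x) = 4*(x + 6)*exp(-2*(x + 6)^2)

Solve f'(x) = 0:
  f'(x) = (4*x + 24)·exp(-2*(x + 6)^2) and exp(-2*(x + 6)^2) > 0 for every x, so f'(x) = 0 ⇔ 4*x + 24 = 0.
  Factor: 4*x + 24 = 4*(x + 6) = 0.
  ⇒ x = -6

f''(x) = 4*(1 - 4*(x + 6)^2)*exp(-2*(x + 6)^2)
Second-derivative test at each critical point:
  f''(-6) = 4 > 0 → local minimum

Critical points: x = -6 (local minimum)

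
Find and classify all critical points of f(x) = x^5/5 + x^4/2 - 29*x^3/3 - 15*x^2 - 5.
f'(x) = x*(x^3 + 2*x^2 - 29*x - 30)

Solve f'(x) = 0:
  Factor: x^4 + 2*x^3 - 29*x^2 - 30*x = x*(x - 5)*(x + 1)*(x + 6) = 0.
  ⇒ x = -6, -1, 0, 5

f''(x) = 4*x^3 + 6*x^2 - 58*x - 30
Second-derivative test at each critical point:
  f''(-6) = -330 < 0 → local maximum
  f''(-1) = 30 > 0 → local minimum
  f''(0) = -30 < 0 → local maximum
  f''(5) = 330 > 0 → local minimum

Critical points: x = -6 (local maximum); x = -1 (local minimum); x = 0 (local maximum); x = 5 (local minimum)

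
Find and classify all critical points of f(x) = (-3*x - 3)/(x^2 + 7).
f'(x) = 3*(-x^2 + 2*x*(x + 1) - 7)/(x^2 + 7)^2

Solve f'(x) = 0:
  f'(x) = 3*(x^2 + 2*x - 7)/(x^2 + 7)^2; the denominator is positive wherever f is defined, so f'(x) = 0 ⇔ 3*x^2 + 6*x - 21 = 0.
  Factor: 3*x^2 + 6*x - 21 = 3*(x^2 + 2*x - 7); x^2 + 2*x - 7 = 0 has no rational roots; quadratic formula: x = (-2 ± √32)/2.
  ⇒ x = -2*sqrt(2) - 1 ≈ -3.8284, -1 + 2*sqrt(2) ≈ 1.8284

f''(x) = 6*(-4*x^2*(x + 1) + (3*x + 1)*(x^2 + 7))/(x^2 + 7)^3
Second-derivative test at each critical point:
  f''(-3.8284) = -0.0362 < 0 → local maximum
  f''(1.8284) = 0.1586 > 0 → local minimum

Critical points: x = -2*sqrt(2) - 1 ≈ -3.8284 (local maximum); x = -1 + 2*sqrt(2) ≈ 1.8284 (local minimum)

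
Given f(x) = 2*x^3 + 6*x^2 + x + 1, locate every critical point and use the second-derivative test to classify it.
f'(x) = 6*x^2 + 12*x + 1

Solve f'(x) = 0:
  6*x^2 + 12*x + 1 = 0 has no rational roots; quadratic formula: x = (-12 ± √120)/12.
  ⇒ x = -1 - sqrt(30)/6 ≈ -1.9129, -1 + sqrt(30)/6 ≈ -0.0871

f''(x) = 12*x + 12
Second-derivative test at each critical point:
  f''(-1.9129) = -10.9545 < 0 → local maximum
  f''(-0.0871) = 10.9545 > 0 → local minimum

Critical points: x = -1 - sqrt(30)/6 ≈ -1.9129 (local maximum); x = -1 + sqrt(30)/6 ≈ -0.0871 (local minimum)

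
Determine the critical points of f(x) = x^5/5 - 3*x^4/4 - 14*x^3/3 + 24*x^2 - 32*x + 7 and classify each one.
f'(x) = x^4 - 3*x^3 - 14*x^2 + 48*x - 32

Solve f'(x) = 0:
  Factor: x^4 - 3*x^3 - 14*x^2 + 48*x - 32 = (x - 4)*(x - 2)*(x - 1)*(x + 4) = 0.
  ⇒ x = -4, 1, 2, 4

f''(x) = 4*x^3 - 9*x^2 - 28*x + 48
Second-derivative test at each critical point:
  f''(-4) = -240 < 0 → local maximum
  f''(1) = 15 > 0 → local minimum
  f''(2) = -12 < 0 → local maximum
  f''(4) = 48 > 0 → local minimum

Critical points: x = -4 (local maximum); x = 1 (local minimum); x = 2 (local maximum); x = 4 (local minimum)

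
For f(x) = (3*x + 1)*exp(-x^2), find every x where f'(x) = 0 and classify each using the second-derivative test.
f'(x) = (-2*x*(3*x + 1) + 3)*exp(-x^2)

Solve f'(x) = 0:
  f'(x) = (-6*x^2 - 2*x + 3)·exp(-x^2) and exp(-x^2) > 0 for every x, so f'(x) = 0 ⇔ -6*x^2 - 2*x + 3 = 0.
  6*x^2 + 2*x - 3 = 0 has no rational roots; quadratic formula: x = (-2 ± √76)/12.
  ⇒ x = -sqrt(19)/6 - 1/6 ≈ -0.8931, -1/6 + sqrt(19)/6 ≈ 0.5598

f''(x) = 2*(2*x^2*(3*x + 1) - 9*x - 1)*exp(-x^2)
Second-derivative test at each critical point:
  f''(-0.8931) = 3.9261 > 0 → local minimum
  f''(0.5598) = -6.3724 < 0 → local maximum

Critical points: x = -sqrt(19)/6 - 1/6 ≈ -0.8931 (local minimum); x = -1/6 + sqrt(19)/6 ≈ 0.5598 (local maximum)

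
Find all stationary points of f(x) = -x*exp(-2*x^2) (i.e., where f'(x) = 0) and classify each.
f'(x) = (4*x^2 - 1)*exp(-2*x^2)

Solve f'(x) = 0:
  f'(x) = (4*x^2 - 1)·exp(-2*x^2) and exp(-2*x^2) > 0 for every x, so f'(x) = 0 ⇔ 4*x^2 - 1 = 0.
  Factor: 4*x^2 - 1 = (2*x - 1)*(2*x + 1) = 0.
  ⇒ x = -1/2, 1/2

f''(x) = (-16*x^3 + 12*x)*exp(-2*x^2)
Second-derivative test at each critical point:
  f''(-1/2) = -2.4261 < 0 → local maximum
  f''(1/2) = 2.4261 > 0 → local minimum

Critical points: x = -1/2 (local maximum); x = 1/2 (local minimum)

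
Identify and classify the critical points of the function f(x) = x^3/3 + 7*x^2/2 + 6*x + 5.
f'(x) = x^2 + 7*x + 6

Solve f'(x) = 0:
  Factor: x^2 + 7*x + 6 = (x + 1)*(x + 6) = 0.
  ⇒ x = -6, -1

f''(x) = 2*x + 7
Second-derivative test at each critical point:
  f''(-6) = -5 < 0 → local maximum
  f''(-1) = 5 > 0 → local minimum

Critical points: x = -6 (local maximum); x = -1 (local minimum)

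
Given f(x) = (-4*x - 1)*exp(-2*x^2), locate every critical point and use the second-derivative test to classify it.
f'(x) = 4*(x*(4*x + 1) - 1)*exp(-2*x^2)

Solve f'(x) = 0:
  f'(x) = (16*x^2 + 4*x - 4)·exp(-2*x^2) and exp(-2*x^2) > 0 for every x, so f'(x) = 0 ⇔ 16*x^2 + 4*x - 4 = 0.
  Factor: 16*x^2 + 4*x - 4 = 4*(4*x^2 + x - 1); 4*x^2 + x - 1 = 0 has no rational roots; quadratic formula: x = (-1 ± √17)/8.
  ⇒ x = -sqrt(17)/8 - 1/8 ≈ -0.6404, -1/8 + sqrt(17)/8 ≈ 0.3904

f''(x) = 4*(-16*x^3 - 4*x^2 + 12*x + 1)*exp(-2*x^2)
Second-derivative test at each critical point:
  f''(-0.6404) = -7.2624 < 0 → local maximum
  f''(0.3904) = 12.1593 > 0 → local minimum

Critical points: x = -sqrt(17)/8 - 1/8 ≈ -0.6404 (local maximum); x = -1/8 + sqrt(17)/8 ≈ 0.3904 (local minimum)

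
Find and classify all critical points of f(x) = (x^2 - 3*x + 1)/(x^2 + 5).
f'(x) = (3*x^2 + 8*x - 15)/(x^4 + 10*x^2 + 25)

Solve f'(x) = 0:
  f'(x) = (3*x^2 + 8*x - 15)/(x^2 + 5)^2; the denominator is positive wherever f is defined, so f'(x) = 0 ⇔ 3*x^2 + 8*x - 15 = 0.
  3*x^2 + 8*x - 15 = 0 has no rational roots; quadratic formula: x = (-8 ± √244)/6.
  ⇒ x = -sqrt(61)/3 - 4/3 ≈ -3.9367, -4/3 + sqrt(61)/3 ≈ 1.2701

f''(x) = 2*(-3*x^3 - 12*x^2 + 45*x + 20)/(x^6 + 15*x^4 + 75*x^2 + 125)
Second-derivative test at each critical point:
  f''(-3.9367) = -0.0372 < 0 → local maximum
  f''(1.2701) = 0.3572 > 0 → local minimum

Critical points: x = -sqrt(61)/3 - 4/3 ≈ -3.9367 (local maximum); x = -4/3 + sqrt(61)/3 ≈ 1.2701 (local minimum)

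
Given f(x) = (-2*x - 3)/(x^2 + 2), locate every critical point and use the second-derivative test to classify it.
f'(x) = 2*(x^2 + 3*x - 2)/(x^4 + 4*x^2 + 4)

Solve f'(x) = 0:
  f'(x) = 2*(x^2 + 3*x - 2)/(x^2 + 2)^2; the denominator is positive wherever f is defined, so f'(x) = 0 ⇔ 2*x^2 + 6*x - 4 = 0.
  Factor: 2*x^2 + 6*x - 4 = 2*(x^2 + 3*x - 2); x^2 + 3*x - 2 = 0 has no rational roots; quadratic formula: x = (-3 ± √17)/2.
  ⇒ x = -sqrt(17)/2 - 3/2 ≈ -3.5616, -3/2 + sqrt(17)/2 ≈ 0.5616

f''(x) = 2*(-4*x^2*(2*x + 3) + 3*(2*x + 1)*(x^2 + 2))/(x^2 + 2)^3
Second-derivative test at each critical point:
  f''(-3.5616) = -0.0382 < 0 → local maximum
  f''(0.5616) = 1.5382 > 0 → local minimum

Critical points: x = -sqrt(17)/2 - 3/2 ≈ -3.5616 (local maximum); x = -3/2 + sqrt(17)/2 ≈ 0.5616 (local minimum)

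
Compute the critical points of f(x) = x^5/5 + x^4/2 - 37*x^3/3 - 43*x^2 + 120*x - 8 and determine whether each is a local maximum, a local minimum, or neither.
f'(x) = x^4 + 2*x^3 - 37*x^2 - 86*x + 120

Solve f'(x) = 0:
  Factor: x^4 + 2*x^3 - 37*x^2 - 86*x + 120 = (x - 6)*(x - 1)*(x + 4)*(x + 5) = 0.
  ⇒ x = -5, -4, 1, 6

f''(x) = 4*x^3 + 6*x^2 - 74*x - 86
Second-derivative test at each critical point:
  f''(-5) = -66 < 0 → local maximum
  f''(-4) = 50 > 0 → local minimum
  f''(1) = -150 < 0 → local maximum
  f''(6) = 550 > 0 → local minimum

Critical points: x = -5 (local maximum); x = -4 (local minimum); x = 1 (local maximum); x = 6 (local minimum)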